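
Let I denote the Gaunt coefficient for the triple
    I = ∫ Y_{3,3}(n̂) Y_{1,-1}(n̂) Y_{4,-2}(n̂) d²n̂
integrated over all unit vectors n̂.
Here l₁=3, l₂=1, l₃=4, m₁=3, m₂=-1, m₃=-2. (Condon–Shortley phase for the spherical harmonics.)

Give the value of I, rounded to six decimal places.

m-sum 0 ✓  L=8 even ✓  2≤4≤4 ✓
Π(2lᵢ+1) = 7×3×9 = 189
triangle coeff Δ(3,1,4) = 1/252
Σ_t [0,0]: t=0:+1/36 = 1/36
(3j)²=4/63 [(3 1 4; 0 0 0)], sign=+1
Σ_t [0,0]: t=0:+1/1440 = 1/1440
(3j)²=1/252 [(3 1 4; 3 -1 -2)], sign=+1
⇒ 4πI² = 1/21
I = (+1)√(1/21/(4π)) = 0.06155813

0.061558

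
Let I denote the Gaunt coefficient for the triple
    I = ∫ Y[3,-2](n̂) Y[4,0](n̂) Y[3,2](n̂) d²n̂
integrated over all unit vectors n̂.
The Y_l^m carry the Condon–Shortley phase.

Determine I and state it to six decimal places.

Rules hold: Σm=0, L=10 even, 1≤3≤7.
N = 7·9·7 = 441
Δ = 4!·2!·4!/11! = 1/34650
Racah Σ t=1..3: t=1:−1/72 t=2:+1/16 t=3:−1/72 = 5/144
⇒ 3j(3 4 3; 0 0 0)² = 2/77, sgn -1
Racah Σ t=3..4: t=3:−1/72 t=4:+1/576 = -7/576
⇒ 3j(3 4 3; -2 0 2)² = 7/198, sgn +1
4πI² = N·(3j₀)²·(3jₘ)² = 49/121
I = -1·√(0.404959/4π) = -0.17951487

-0.179515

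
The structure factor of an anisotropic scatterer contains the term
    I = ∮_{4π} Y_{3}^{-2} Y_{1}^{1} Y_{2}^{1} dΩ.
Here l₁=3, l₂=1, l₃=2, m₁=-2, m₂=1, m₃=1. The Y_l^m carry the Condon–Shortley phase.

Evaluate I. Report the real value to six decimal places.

0.261169

Checks pass: Σm=0; 6 even; l₃=2∈[2,4].
(2·3+1)(2·1+1)(2·2+1) = 105
Δ: 2! 4! 0! / 7! → 1/105
sum: t=1:−1/4 = -1/4
3j²(3 1 2; 0 0 0) = Δ·Π!·Σ² = 3/35  (sign -1)
sum: t=2:+1/12 = 1/12
3j²(3 1 2; -2 1 1) = Δ·Π!·Σ² = 2/21  (sign -1)
combine: 4πI² = 105·3/35·2/21 = 6/7
take √, sign +1: I = 0.26116903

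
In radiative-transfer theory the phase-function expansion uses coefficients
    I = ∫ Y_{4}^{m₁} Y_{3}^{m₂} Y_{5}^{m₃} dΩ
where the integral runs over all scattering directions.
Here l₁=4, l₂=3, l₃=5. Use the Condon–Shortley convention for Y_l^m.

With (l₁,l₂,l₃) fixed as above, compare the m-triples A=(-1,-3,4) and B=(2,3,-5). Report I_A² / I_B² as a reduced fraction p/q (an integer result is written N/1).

l's match ⇒ only the (l;m) 3-j factors differ between A and B.
A: triangle coeff Δ(4,3,5) = 1/180180; Σ_t [0,0]: t=0:+1/5760 = 1/5760; (3j)²=9/286 [(4 3 5; -1 -3 4)], sign=-1
B: triangle coeff Δ(4,3,5) = 1/180180; Σ_t [2,2]: t=2:+1/34560 = 1/34560; (3j)²=5/286 [(4 3 5; 2 3 -5)], sign=+1
I_A²/I_B² = (9/286)/(5/286) = 9/5

9/5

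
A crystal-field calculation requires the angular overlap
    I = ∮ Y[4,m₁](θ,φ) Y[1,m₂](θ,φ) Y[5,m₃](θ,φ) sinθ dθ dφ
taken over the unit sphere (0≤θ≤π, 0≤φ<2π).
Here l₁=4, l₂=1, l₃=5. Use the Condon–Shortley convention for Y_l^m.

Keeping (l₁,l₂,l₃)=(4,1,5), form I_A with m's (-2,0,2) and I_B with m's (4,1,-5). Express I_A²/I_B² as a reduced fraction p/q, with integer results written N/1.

Shared (l₁,l₂,l₃)=(4,1,5): N and (l;000)² cancel in I_A²/I_B².
A: Δ = 0!·8!·2!/11! = 1/495; Racah Σ t=0..0: t=0:+1/1440 = 1/1440; ⇒ 3j(4 1 5; -2 0 2)² = 7/165, sgn -1
B: Δ = 0!·8!·2!/11! = 1/495; Racah Σ t=0..0: t=0:+1/80640 = 1/80640; ⇒ 3j(4 1 5; 4 1 -5)² = 1/11, sgn +1
I_A²/I_B² = (7/165)/(1/11) = 7/15

7/15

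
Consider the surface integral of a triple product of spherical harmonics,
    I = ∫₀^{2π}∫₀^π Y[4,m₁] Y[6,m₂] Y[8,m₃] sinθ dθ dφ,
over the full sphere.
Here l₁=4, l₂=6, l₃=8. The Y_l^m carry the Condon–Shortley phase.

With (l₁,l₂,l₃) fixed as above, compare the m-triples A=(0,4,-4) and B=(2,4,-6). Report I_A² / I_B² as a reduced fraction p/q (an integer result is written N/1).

l's match ⇒ only the (l;m) 3-j factors differ between A and B.
A: triangle coeff Δ(4,6,8) = 1/23279256; Σ_t [0,2]: t=0:+1/348364800 t=1:−1/13063680 t=2:+1/7741440 = 29/522547200; (3j)²=1682/264537 [(4 6 8; 0 4 -4)], sign=+1
B: triangle coeff Δ(4,6,8) = 1/23279256; Σ_t [0,2]: t=0:+1/348364800 t=1:−1/43545600 t=2:+1/116121600 = -1/87091200; (3j)²=10/969 [(4 6 8; 2 4 -6)], sign=-1
I_A²/I_B² = (1682/264537)/(10/969) = 841/1365

841/1365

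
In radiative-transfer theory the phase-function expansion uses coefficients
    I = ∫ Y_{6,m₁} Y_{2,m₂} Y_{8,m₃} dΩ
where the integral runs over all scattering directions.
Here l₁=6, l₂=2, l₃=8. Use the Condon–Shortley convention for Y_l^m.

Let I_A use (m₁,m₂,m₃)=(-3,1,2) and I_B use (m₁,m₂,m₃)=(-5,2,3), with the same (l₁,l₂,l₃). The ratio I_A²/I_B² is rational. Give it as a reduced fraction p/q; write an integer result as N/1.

l's match ⇒ only the (l;m) 3-j factors differ between A and B.
A: triangle coeff Δ(6,2,8) = 1/30940; Σ_t [0,0]: t=0:+1/13063680 = 1/13063680; (3j)²=10/1547 [(6 2 8; -3 1 2)], sign=+1
B: triangle coeff Δ(6,2,8) = 1/30940; Σ_t [0,0]: t=0:+1/958003200 = 1/958003200; (3j)²=1/6188 [(6 2 8; -5 2 3)], sign=-1
I_A²/I_B² = (10/1547)/(1/6188) = 40/1

40/1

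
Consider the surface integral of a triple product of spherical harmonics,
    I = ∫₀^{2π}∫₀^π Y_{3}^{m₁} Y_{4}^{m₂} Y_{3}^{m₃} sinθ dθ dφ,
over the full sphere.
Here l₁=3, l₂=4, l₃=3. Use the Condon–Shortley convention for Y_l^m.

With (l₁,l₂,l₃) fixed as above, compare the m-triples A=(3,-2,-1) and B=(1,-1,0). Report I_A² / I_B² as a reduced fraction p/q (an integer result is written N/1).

18/5

Same 3,4,3: normalisation and zero-m 3j drop out of the ratio.
A: Δ: 4! 2! 4! / 11! → 1/34650; sum: t=0:+1/192 = 1/192; 3j²(3 4 3; 3 -2 -1) = Δ·Π!·Σ² = 3/77  (sign +1)
B: Δ: 4! 2! 4! / 11! → 1/34650; sum: t=0:+1/288 t=1:−1/24 t=2:+1/48 = -5/288; 3j²(3 4 3; 1 -1 0) = Δ·Π!·Σ² = 5/462  (sign +1)
I_A²/I_B² = (3/77)/(5/462) = 18/5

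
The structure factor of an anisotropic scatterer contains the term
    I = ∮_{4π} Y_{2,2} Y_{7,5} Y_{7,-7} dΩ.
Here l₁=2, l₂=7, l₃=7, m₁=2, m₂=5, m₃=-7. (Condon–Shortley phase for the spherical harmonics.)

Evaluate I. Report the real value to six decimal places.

Rules hold: Σm=0, L=16 even, 5≤7≤9.
N = 5·15·15 = 1125
Δ = 2!·2!·12!/17! = 1/185640
Racah Σ t=0..2: t=0:+1/2419200 t=1:−1/518400 t=2:+1/2419200 = -1/907200
⇒ 3j(2 7 7; 0 0 0)² = 56/3315, sgn +1
Racah Σ t=0..0: t=0:+1/1916006400 = 1/1916006400
⇒ 3j(2 7 7; 2 5 -7)² = 1/340, sgn +1
4πI² = N·(3j₀)²·(3jₘ)² = 210/3757
I = +1·√(0.0558957/4π) = 0.06669359

0.066694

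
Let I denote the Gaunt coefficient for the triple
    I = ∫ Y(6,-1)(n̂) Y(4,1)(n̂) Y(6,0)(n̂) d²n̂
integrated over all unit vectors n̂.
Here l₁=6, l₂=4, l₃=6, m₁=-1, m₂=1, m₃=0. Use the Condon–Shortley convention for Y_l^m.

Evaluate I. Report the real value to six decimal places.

-0.043721

m-sum 0 ✓  L=16 even ✓  2≤6≤10 ✓
Π(2lᵢ+1) = 13×9×13 = 1521
triangle coeff Δ(6,4,6) = 1/15315300
Σ_t [0,4]: t=0:+1/829440 t=1:−1/25920 t=2:+1/9216 t=3:−1/25920 t=4:+1/829440 = 7/207360
(3j)²=28/2431 [(6 4 6; 0 0 0)], sign=+1
Σ_t [1,4]: t=1:−1/207360 t=2:+1/17280 t=3:−1/13824 t=4:+1/103680 = -1/103680
(3j)²=10/7293 [(6 4 6; -1 1 0)], sign=-1
⇒ 4πI² = 840/34969
I = (-1)√(840/34969/(4π)) = -0.04372130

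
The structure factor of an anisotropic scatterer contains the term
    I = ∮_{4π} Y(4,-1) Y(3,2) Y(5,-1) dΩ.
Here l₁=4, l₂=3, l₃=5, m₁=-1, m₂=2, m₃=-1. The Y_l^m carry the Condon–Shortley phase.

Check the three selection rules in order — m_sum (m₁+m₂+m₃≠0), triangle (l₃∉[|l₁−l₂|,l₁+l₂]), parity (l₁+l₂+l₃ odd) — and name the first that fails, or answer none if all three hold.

none

m₁+m₂+m₃ = -1 + 2 − 1 = 0  ✓
triangle: |4−3|=1 ≤ l₃=5 ≤ 4+3=7  ✓
parity: l₁+l₂+l₃ = 12 is even  ✓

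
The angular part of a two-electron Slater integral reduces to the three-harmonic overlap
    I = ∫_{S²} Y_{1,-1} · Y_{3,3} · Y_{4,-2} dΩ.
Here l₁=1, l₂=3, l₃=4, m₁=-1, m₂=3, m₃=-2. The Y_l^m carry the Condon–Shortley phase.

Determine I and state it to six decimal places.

0.061558

Checks pass: Σm=0; 8 even; l₃=4∈[2,4].
(2·1+1)(2·3+1)(2·4+1) = 189
Δ: 0! 2! 6! / 9! → 1/252
sum: t=0:+1/36 = 1/36
3j²(1 3 4; 0 0 0) = Δ·Π!·Σ² = 4/63  (sign +1)
sum: t=0:+1/1440 = 1/1440
3j²(1 3 4; -1 3 -2) = Δ·Π!·Σ² = 1/252  (sign +1)
combine: 4πI² = 189·4/63·1/252 = 1/21
take √, sign +1: I = 0.06155813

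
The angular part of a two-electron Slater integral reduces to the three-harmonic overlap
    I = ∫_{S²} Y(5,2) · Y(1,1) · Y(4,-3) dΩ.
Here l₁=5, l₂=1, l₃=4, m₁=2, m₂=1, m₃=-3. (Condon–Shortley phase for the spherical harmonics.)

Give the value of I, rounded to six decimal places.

Checks pass: Σm=0; 10 even; l₃=4∈[4,6].
(2·5+1)(2·1+1)(2·4+1) = 297
Δ: 2! 8! 0! / 11! → 1/495
sum: t=1:−1/576 = -1/576
3j²(5 1 4; 0 0 0) = Δ·Π!·Σ² = 5/99  (sign -1)
sum: t=2:+1/10080 = 1/10080
3j²(5 1 4; 2 1 -3) = Δ·Π!·Σ² = 1/165  (sign -1)
combine: 4πI² = 297·5/99·1/165 = 1/11
take √, sign +1: I = 0.08505478

0.085055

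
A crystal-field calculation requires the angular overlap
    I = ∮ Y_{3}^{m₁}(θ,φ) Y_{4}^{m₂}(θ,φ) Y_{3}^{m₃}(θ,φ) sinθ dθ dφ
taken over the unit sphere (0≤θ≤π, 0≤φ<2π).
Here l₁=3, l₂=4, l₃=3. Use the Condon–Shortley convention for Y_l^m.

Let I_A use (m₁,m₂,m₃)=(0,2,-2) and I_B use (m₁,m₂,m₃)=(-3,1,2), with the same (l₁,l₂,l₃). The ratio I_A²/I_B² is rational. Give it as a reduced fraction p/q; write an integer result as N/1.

1/10

Shared (l₁,l₂,l₃)=(3,4,3): N and (l;000)² cancel in I_A²/I_B².
A: Δ = 4!·2!·4!/11! = 1/34650; Racah Σ t=2..3: t=2:+1/96 t=3:−1/72 = -1/288; ⇒ 3j(3 4 3; 0 2 -2)² = 1/462, sgn +1
B: Δ = 4!·2!·4!/11! = 1/34650; Racah Σ t=4..4: t=4:+1/288 = 1/288; ⇒ 3j(3 4 3; -3 1 2)² = 5/231, sgn -1
I_A²/I_B² = (1/462)/(5/231) = 1/10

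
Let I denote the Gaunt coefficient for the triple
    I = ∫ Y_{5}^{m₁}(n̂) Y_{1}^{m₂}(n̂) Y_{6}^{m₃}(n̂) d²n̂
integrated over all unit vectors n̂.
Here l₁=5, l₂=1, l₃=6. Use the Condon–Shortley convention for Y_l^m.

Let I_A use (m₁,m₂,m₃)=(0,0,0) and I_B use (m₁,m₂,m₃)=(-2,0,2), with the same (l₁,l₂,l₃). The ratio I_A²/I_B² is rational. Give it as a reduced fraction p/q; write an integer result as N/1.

9/8

Same 5,1,6: normalisation and zero-m 3j drop out of the ratio.
A: Δ: 0! 10! 2! / 13! → 1/858; sum: t=0:+1/14400 = 1/14400; 3j²(5 1 6; 0 0 0) = Δ·Π!·Σ² = 6/143  (sign +1)
B: Δ: 0! 10! 2! / 13! → 1/858; sum: t=0:+1/30240 = 1/30240; 3j²(5 1 6; -2 0 2) = Δ·Π!·Σ² = 16/429  (sign +1)
I_A²/I_B² = (6/143)/(16/429) = 9/8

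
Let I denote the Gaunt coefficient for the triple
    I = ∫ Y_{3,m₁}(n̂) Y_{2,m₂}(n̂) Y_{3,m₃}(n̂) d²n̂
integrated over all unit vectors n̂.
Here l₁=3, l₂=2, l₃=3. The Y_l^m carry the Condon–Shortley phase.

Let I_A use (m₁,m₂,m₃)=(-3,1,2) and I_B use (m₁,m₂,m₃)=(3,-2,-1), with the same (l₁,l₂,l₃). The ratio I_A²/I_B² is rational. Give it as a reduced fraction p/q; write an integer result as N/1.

5/2

Same 3,2,3: normalisation and zero-m 3j drop out of the ratio.
A: Δ: 2! 4! 2! / 9! → 1/3780; sum: t=2:+1/48 = 1/48; 3j²(3 2 3; -3 1 2) = Δ·Π!·Σ² = 5/84  (sign -1)
B: Δ: 2! 4! 2! / 9! → 1/3780; sum: t=0:+1/96 = 1/96; 3j²(3 2 3; 3 -2 -1) = Δ·Π!·Σ² = 1/42  (sign +1)
I_A²/I_B² = (5/84)/(1/42) = 5/2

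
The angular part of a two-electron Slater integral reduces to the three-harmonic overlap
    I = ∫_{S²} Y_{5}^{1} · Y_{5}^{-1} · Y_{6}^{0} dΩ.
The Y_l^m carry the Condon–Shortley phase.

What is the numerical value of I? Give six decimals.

-0.036818

Checks pass: Σm=0; 16 even; l₃=6∈[0,10].
(2·5+1)(2·5+1)(2·6+1) = 1573
Δ: 4! 6! 6! / 17! → 1/28588560
sum: t=0:+1/345600 t=1:−1/13824 t=2:+1/5184 t=3:−1/13824 t=4:+1/345600 = 7/129600
3j²(5 5 6; 0 0 0) = Δ·Π!·Σ² = 80/7293  (sign +1)
sum: t=0:+1/55296 t=1:−1/7776 t=2:+1/9216 t=3:−1/86400 t=4:+1/12441600 = -7/518400
3j²(5 5 6; 1 -1 0) = Δ·Π!·Σ² = 12/12155  (sign -1)
combine: 4πI² = 1573·80/7293·12/12155 = 64/3757
take √, sign -1: I = -0.03681836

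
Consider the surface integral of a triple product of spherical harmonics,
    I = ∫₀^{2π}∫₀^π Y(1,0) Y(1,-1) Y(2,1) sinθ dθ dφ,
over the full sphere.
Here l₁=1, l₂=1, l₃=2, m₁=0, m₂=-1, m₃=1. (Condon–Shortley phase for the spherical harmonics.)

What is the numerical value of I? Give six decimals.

Rules hold: Σm=0, L=4 even, 0≤2≤2.
N = 3·3·5 = 45
Δ = 0!·2!·2!/5! = 1/30
Racah Σ t=0..0: t=0:+1/1 = 1/1
⇒ 3j(1 1 2; 0 0 0)² = 2/15, sgn +1
Racah Σ t=0..0: t=0:+1/2 = 1/2
⇒ 3j(1 1 2; 0 -1 1)² = 1/10, sgn -1
4πI² = N·(3j₀)²·(3jₘ)² = 3/5
I = -1·√(0.6/4π) = -0.21850969

-0.218510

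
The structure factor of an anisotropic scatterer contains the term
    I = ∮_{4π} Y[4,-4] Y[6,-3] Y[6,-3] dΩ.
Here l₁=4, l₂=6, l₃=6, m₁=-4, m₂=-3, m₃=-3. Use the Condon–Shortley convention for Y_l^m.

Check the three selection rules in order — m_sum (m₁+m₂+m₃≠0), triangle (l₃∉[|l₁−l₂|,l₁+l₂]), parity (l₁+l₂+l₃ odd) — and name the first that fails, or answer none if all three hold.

Σmᵢ = -10  ✗
l₃∈[|l₁−l₂|,l₁+l₂]=[2,10], have l₃=6
Σlᵢ = 16 ⇒ even

m_sum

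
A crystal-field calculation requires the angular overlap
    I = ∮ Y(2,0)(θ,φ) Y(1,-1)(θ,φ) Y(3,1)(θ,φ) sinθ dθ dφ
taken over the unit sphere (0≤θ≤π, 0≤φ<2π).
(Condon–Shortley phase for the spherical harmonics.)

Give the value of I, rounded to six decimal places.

-0.202301

m-sum 0 ✓  L=6 even ✓  1≤3≤3 ✓
Π(2lᵢ+1) = 5×3×7 = 105
triangle coeff Δ(2,1,3) = 1/105
Σ_t [0,0]: t=0:+1/4 = 1/4
(3j)²=3/35 [(2 1 3; 0 0 0)], sign=-1
Σ_t [0,0]: t=0:+1/8 = 1/8
(3j)²=2/35 [(2 1 3; 0 -1 1)], sign=+1
⇒ 4πI² = 18/35
I = (-1)√(18/35/(4π)) = -0.20230066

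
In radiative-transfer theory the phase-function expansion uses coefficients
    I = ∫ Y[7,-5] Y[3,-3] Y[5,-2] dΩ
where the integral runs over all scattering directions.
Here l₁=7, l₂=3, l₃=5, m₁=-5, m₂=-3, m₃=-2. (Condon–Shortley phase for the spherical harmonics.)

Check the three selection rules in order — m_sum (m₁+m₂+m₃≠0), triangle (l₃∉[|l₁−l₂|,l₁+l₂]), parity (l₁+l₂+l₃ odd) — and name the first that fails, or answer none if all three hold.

Σmᵢ = -10  ✗
l₃∈[|l₁−l₂|,l₁+l₂]=[4,10], have l₃=5
Σlᵢ = 15 ⇒ odd

m_sum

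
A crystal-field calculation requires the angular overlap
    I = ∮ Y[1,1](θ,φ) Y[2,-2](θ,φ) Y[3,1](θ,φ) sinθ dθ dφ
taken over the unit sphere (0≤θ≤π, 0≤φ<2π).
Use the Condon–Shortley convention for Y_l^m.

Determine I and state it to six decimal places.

-0.082589

Rules hold: Σm=0, L=6 even, 1≤3≤3.
N = 3·5·7 = 105
Δ = 0!·2!·4!/7! = 1/105
Racah Σ t=0..0: t=0:+1/4 = 1/4
⇒ 3j(1 2 3; 0 0 0)² = 3/35, sgn -1
Racah Σ t=0..0: t=0:+1/48 = 1/48
⇒ 3j(1 2 3; 1 -2 1)² = 1/105, sgn +1
4πI² = N·(3j₀)²·(3jₘ)² = 3/35
I = -1·√(0.0857143/4π) = -0.08258890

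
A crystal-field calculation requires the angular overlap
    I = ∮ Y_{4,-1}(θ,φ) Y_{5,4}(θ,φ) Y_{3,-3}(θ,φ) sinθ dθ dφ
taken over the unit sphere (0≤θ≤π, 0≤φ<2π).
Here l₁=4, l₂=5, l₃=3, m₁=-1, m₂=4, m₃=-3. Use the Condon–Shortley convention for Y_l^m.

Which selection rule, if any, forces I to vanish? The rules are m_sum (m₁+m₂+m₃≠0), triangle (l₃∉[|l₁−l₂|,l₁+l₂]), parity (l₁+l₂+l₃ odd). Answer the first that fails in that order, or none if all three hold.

none

azimuthal sum: -1 + 4 − 3 = 0  ✓
1 ≤ 3 ≤ 9 (triangle on l)  ✓
L = 4 + 5 + 3 = 12 (even)  ✓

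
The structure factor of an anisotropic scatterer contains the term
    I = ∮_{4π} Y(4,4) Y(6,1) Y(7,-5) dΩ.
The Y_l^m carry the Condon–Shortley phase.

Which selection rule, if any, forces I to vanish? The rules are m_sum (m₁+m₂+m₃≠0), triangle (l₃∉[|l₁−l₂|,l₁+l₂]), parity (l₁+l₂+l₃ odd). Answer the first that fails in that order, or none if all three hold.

azimuthal sum: 4 + 1 − 5 = 0  ✓
2 ≤ 7 ≤ 10 (triangle on l)  ✓
L = 4 + 6 + 7 = 17 (odd)  ✗

parity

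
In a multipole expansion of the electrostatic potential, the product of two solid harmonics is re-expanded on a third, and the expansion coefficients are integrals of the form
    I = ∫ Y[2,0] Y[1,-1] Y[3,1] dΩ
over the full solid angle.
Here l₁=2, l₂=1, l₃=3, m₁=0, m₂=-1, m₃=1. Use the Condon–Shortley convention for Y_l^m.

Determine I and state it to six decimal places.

-0.202301

Rules hold: Σm=0, L=6 even, 1≤3≤3.
N = 5·3·7 = 105
Δ = 0!·4!·2!/7! = 1/105
Racah Σ t=0..0: t=0:+1/4 = 1/4
⇒ 3j(2 1 3; 0 0 0)² = 3/35, sgn -1
Racah Σ t=0..0: t=0:+1/8 = 1/8
⇒ 3j(2 1 3; 0 -1 1)² = 2/35, sgn +1
4πI² = N·(3j₀)²·(3jₘ)² = 18/35
I = -1·√(0.514286/4π) = -0.20230066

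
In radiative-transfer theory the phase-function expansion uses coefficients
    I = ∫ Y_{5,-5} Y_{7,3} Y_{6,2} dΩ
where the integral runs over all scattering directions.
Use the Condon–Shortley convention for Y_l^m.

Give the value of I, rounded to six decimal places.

-0.165660

Rules hold: Σm=0, L=18 even, 2≤6≤12.
N = 11·15·13 = 2145
Δ = 6!·4!·8!/19! = 1/174594420
Racah Σ t=1..5: t=1:−1/4147200 t=2:+1/207360 t=3:−1/82944 t=4:+1/207360 t=5:−1/4147200 = -1/345600
⇒ 3j(5 7 6; 0 0 0)² = 420/46189, sgn -1
Racah Σ t=6..6: t=6:+1/9953280 = 1/9953280
⇒ 3j(5 7 6; -5 3 2)² = 2450/138567, sgn +1
4πI² = N·(3j₀)²·(3jₘ)² = 5145000/14919047
I = -1·√(0.344861/4π) = -0.16565983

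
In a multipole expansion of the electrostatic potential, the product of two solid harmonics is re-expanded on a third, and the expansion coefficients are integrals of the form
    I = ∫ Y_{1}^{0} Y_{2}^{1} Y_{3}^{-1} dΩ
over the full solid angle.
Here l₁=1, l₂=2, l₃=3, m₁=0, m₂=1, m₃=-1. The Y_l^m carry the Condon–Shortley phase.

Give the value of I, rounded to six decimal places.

Rules hold: Σm=0, L=6 even, 1≤3≤3.
N = 3·5·7 = 105
Δ = 0!·2!·4!/7! = 1/105
Racah Σ t=0..0: t=0:+1/4 = 1/4
⇒ 3j(1 2 3; 0 0 0)² = 3/35, sgn -1
Racah Σ t=0..0: t=0:+1/6 = 1/6
⇒ 3j(1 2 3; 0 1 -1)² = 8/105, sgn +1
4πI² = N·(3j₀)²·(3jₘ)² = 24/35
I = -1·√(0.685714/4π) = -0.23359668

-0.233597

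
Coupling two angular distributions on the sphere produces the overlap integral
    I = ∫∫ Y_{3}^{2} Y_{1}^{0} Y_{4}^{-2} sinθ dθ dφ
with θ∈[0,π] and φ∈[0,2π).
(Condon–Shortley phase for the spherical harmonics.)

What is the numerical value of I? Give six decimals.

Checks pass: Σm=0; 8 even; l₃=4∈[2,4].
(2·3+1)(2·1+1)(2·4+1) = 189
Δ: 0! 6! 2! / 9! → 1/252
sum: t=0:+1/36 = 1/36
3j²(3 1 4; 0 0 0) = Δ·Π!·Σ² = 4/63  (sign +1)
sum: t=0:+1/120 = 1/120
3j²(3 1 4; 2 0 -2) = Δ·Π!·Σ² = 1/21  (sign +1)
combine: 4πI² = 189·4/63·1/21 = 4/7
take √, sign +1: I = 0.21324362

0.213244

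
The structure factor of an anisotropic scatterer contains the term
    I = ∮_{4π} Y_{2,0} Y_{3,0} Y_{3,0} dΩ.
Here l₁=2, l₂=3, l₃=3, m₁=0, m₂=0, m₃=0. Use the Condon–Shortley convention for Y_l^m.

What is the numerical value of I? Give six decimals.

Checks pass: Σm=0; 8 even; l₃=3∈[1,5].
(2·2+1)(2·3+1)(2·3+1) = 245
Δ: 2! 2! 4! / 9! → 1/3780
sum: t=0:+1/24 t=1:−1/4 t=2:+1/24 = -1/6
3j²(2 3 3; 0 0 0) = Δ·Π!·Σ² = 4/105  (sign +1)
(m-triple is (0,0,0) — same symbol as above.)
combine: 4πI² = 245·4/105·4/105 = 16/45
take √, sign +1: I = 0.16820883

0.168209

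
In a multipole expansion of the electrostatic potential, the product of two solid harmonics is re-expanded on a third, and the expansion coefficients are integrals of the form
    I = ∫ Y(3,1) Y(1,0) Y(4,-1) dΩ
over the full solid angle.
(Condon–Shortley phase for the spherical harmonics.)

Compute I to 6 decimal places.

Rules hold: Σm=0, L=8 even, 2≤4≤4.
N = 7·3·9 = 189
Δ = 0!·6!·2!/9! = 1/252
Racah Σ t=0..0: t=0:+1/36 = 1/36
⇒ 3j(3 1 4; 0 0 0)² = 4/63, sgn +1
Racah Σ t=0..0: t=0:+1/48 = 1/48
⇒ 3j(3 1 4; 1 0 -1)² = 5/84, sgn -1
4πI² = N·(3j₀)²·(3jₘ)² = 5/7
I = -1·√(0.714286/4π) = -0.23841361

-0.238414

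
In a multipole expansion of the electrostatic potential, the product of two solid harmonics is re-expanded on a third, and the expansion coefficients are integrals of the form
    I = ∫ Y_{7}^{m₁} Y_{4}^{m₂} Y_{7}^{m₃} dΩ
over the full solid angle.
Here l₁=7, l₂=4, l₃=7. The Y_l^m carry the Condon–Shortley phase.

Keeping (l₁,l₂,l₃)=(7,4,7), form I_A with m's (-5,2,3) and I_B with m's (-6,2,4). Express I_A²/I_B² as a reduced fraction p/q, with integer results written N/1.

l's match ⇒ only the (l;m) 3-j factors differ between A and B.
A: triangle coeff Δ(7,4,7) = 1/58198140; Σ_t [2,4]: t=2:+1/348364800 t=3:−1/13063680 t=4:+1/7741440 = 29/522547200; (3j)²=1682/264537 [(7 4 7; -5 2 3)], sign=+1
B: triangle coeff Δ(7,4,7) = 1/58198140; Σ_t [3,4]: t=3:−1/130636800 t=4:+1/34836480 = 11/522547200; (3j)²=1331/81396 [(7 4 7; -6 2 4)], sign=-1
I_A²/I_B² = (1682/264537)/(1331/81396) = 6728/17303

6728/17303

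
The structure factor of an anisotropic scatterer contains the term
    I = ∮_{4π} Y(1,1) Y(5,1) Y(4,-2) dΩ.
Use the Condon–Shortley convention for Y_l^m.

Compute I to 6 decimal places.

Checks pass: Σm=0; 10 even; l₃=4∈[4,6].
(2·1+1)(2·5+1)(2·4+1) = 297
Δ: 2! 0! 8! / 11! → 1/495
sum: t=1:−1/576 = -1/576
3j²(1 5 4; 0 0 0) = Δ·Π!·Σ² = 5/99  (sign -1)
sum: t=0:+1/2880 = 1/2880
3j²(1 5 4; 1 1 -2) = Δ·Π!·Σ² = 2/165  (sign +1)
combine: 4πI² = 297·5/99·2/165 = 2/11
take √, sign -1: I = -0.12028562

-0.120286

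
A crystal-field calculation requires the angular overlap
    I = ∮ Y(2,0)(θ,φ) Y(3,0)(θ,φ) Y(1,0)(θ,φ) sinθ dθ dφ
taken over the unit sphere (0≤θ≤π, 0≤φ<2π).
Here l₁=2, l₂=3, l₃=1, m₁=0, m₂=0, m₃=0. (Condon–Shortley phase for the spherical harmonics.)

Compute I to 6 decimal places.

0.247767

m-sum 0 ✓  L=6 even ✓  1≤1≤5 ✓
Π(2lᵢ+1) = 5×7×3 = 105
triangle coeff Δ(2,3,1) = 1/105
Σ_t [2,2]: t=2:+1/4 = 1/4
(3j)²=3/35 [(2 3 1; 0 0 0)], sign=-1
(m-triple is (0,0,0) — same symbol as above.)
⇒ 4πI² = 27/35
I = (+1)√(27/35/(4π)) = 0.24776670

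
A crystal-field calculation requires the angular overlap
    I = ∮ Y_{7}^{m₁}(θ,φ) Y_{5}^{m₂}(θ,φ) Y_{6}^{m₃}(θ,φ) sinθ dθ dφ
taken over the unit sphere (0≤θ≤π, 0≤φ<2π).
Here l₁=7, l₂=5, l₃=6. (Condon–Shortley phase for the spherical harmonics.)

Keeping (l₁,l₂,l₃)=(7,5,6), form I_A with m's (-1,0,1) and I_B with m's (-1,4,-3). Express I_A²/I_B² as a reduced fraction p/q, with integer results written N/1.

l's match ⇒ only the (l;m) 3-j factors differ between A and B.
A: triangle coeff Δ(7,5,6) = 1/174594420; Σ_t [1,5]: t=1:−1/14515200 t=2:+1/414720 t=3:−1/103680 t=4:+1/165888 t=5:−1/2073600 = -17/9676800; (3j)²=85/19019 [(7 5 6; -1 0 1)], sign=+1
B: triangle coeff Δ(7,5,6) = 1/174594420; Σ_t [5,6]: t=5:−1/2073600 t=6:+1/6220800 = -1/3110400; (3j)²=3136/230945 [(7 5 6; -1 4 -3)], sign=+1
I_A²/I_B² = (85/19019)/(3136/230945) = 7225/21952

7225/21952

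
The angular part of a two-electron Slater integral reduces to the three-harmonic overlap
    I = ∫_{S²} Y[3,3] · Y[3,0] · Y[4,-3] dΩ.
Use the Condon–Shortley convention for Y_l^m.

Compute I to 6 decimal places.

Checks pass: Σm=0; 10 even; l₃=4∈[0,6].
(2·3+1)(2·3+1)(2·4+1) = 441
Δ: 2! 4! 4! / 11! → 1/34650
sum: t=0:+1/72 t=1:−1/16 t=2:+1/72 = -5/144
3j²(3 3 4; 0 0 0) = Δ·Π!·Σ² = 2/77  (sign -1)
sum: t=0:+1/288 = 1/288
3j²(3 3 4; 3 0 -3) = Δ·Π!·Σ² = 1/22  (sign -1)
combine: 4πI² = 441·2/77·1/22 = 63/121
take √, sign +1: I = 0.20355073

0.203551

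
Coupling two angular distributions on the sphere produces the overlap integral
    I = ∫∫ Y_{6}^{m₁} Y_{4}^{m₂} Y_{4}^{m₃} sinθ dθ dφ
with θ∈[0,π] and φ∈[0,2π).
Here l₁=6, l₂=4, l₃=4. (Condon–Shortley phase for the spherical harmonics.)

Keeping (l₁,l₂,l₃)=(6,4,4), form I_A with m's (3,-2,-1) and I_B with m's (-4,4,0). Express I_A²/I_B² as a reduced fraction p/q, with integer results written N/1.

7/24

Shared (l₁,l₂,l₃)=(6,4,4): N and (l;000)² cancel in I_A²/I_B².
A: Δ = 6!·6!·2!/15! = 1/1261260; Racah Σ t=0..2: t=0:+1/51840 t=1:−1/5760 t=2:+1/11520 = -7/103680; ⇒ 3j(6 4 4; 3 -2 -1)² = 7/858, sgn +1
B: Δ = 6!·6!·2!/15! = 1/1261260; Racah Σ t=6..6: t=6:+1/69120 = 1/69120; ⇒ 3j(6 4 4; -4 4 0)² = 4/143, sgn +1
I_A²/I_B² = (7/858)/(4/143) = 7/24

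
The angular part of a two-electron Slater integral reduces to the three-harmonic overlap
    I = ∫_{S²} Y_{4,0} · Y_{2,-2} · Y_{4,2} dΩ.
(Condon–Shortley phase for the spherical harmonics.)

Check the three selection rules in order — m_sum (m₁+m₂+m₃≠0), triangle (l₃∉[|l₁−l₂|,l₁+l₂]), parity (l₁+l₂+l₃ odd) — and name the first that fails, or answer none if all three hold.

none

azimuthal sum: 0 − 2 + 2 = 0  ✓
2 ≤ 4 ≤ 6 (triangle on l)  ✓
L = 4 + 2 + 4 = 10 (even)  ✓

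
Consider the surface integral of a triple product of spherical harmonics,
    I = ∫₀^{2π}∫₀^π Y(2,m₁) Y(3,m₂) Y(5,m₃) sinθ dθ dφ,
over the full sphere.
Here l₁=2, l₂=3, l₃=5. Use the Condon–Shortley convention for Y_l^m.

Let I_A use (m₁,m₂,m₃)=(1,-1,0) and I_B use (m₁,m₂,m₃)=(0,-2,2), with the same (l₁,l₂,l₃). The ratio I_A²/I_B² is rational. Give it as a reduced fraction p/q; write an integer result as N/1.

50/63

l's match ⇒ only the (l;m) 3-j factors differ between A and B.
A: triangle coeff Δ(2,3,5) = 1/2310; Σ_t [0,0]: t=0:+1/288 = 1/288; (3j)²=5/231 [(2 3 5; 1 -1 0)], sign=-1
B: triangle coeff Δ(2,3,5) = 1/2310; Σ_t [0,0]: t=0:+1/480 = 1/480; (3j)²=3/110 [(2 3 5; 0 -2 2)], sign=-1
I_A²/I_B² = (5/231)/(3/110) = 50/63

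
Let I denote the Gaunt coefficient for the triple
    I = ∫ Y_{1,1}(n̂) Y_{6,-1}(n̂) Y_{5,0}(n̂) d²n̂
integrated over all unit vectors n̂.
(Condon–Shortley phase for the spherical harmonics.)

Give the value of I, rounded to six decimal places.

-0.187239

Checks pass: Σm=0; 12 even; l₃=5∈[5,7].
(2·1+1)(2·6+1)(2·5+1) = 429
Δ: 2! 0! 10! / 13! → 1/858
sum: t=1:−1/14400 = -1/14400
3j²(1 6 5; 0 0 0) = Δ·Π!·Σ² = 6/143  (sign +1)
sum: t=0:+1/28800 = 1/28800
3j²(1 6 5; 1 -1 0) = Δ·Π!·Σ² = 7/286  (sign -1)
combine: 4πI² = 429·6/143·7/286 = 63/143
take √, sign -1: I = -0.18723944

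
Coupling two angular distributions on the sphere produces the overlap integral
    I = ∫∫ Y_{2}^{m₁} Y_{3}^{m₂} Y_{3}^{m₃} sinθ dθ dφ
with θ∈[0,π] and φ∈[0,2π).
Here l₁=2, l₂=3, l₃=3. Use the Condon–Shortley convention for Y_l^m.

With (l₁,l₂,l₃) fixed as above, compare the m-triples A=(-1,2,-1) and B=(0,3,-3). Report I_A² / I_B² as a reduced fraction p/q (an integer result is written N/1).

3/5

l's match ⇒ only the (l;m) 3-j factors differ between A and B.
A: triangle coeff Δ(2,3,3) = 1/3780; Σ_t [1,2]: t=1:−1/48 t=2:+1/12 = 1/16; (3j)²=1/28 [(2 3 3; -1 2 -1)], sign=+1
B: triangle coeff Δ(2,3,3) = 1/3780; Σ_t [2,2]: t=2:+1/96 = 1/96; (3j)²=5/84 [(2 3 3; 0 3 -3)], sign=+1
I_A²/I_B² = (1/28)/(5/84) = 3/5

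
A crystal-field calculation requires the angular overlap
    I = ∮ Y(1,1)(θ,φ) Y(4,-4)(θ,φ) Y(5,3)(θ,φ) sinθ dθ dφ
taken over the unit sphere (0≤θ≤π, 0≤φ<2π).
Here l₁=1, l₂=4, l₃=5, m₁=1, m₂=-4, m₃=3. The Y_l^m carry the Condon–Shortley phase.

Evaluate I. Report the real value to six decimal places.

m-sum 0 ✓  L=10 even ✓  3≤5≤5 ✓
Π(2lᵢ+1) = 3×9×11 = 297
triangle coeff Δ(1,4,5) = 1/495
Σ_t [0,0]: t=0:+1/576 = 1/576
(3j)²=5/99 [(1 4 5; 0 0 0)], sign=-1
Σ_t [0,0]: t=0:+1/80640 = 1/80640
(3j)²=1/495 [(1 4 5; 1 -4 3)], sign=+1
⇒ 4πI² = 1/33
I = (-1)√(1/33/(4π)) = -0.04910640

-0.049106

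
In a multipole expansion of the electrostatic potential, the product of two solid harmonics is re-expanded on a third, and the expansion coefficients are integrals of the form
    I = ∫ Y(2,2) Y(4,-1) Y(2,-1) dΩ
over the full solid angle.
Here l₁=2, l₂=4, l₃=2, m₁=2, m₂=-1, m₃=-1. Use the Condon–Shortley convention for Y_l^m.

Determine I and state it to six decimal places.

-0.090112

m-sum 0 ✓  L=8 even ✓  2≤2≤6 ✓
Π(2lᵢ+1) = 5×9×5 = 225
triangle coeff Δ(2,4,2) = 1/630
Σ_t [2,2]: t=2:+1/16 = 1/16
(3j)²=2/35 [(2 4 2; 0 0 0)], sign=+1
Σ_t [0,0]: t=0:+1/144 = 1/144
(3j)²=1/126 [(2 4 2; 2 -1 -1)], sign=-1
⇒ 4πI² = 5/49
I = (-1)√(5/49/(4π)) = -0.09011188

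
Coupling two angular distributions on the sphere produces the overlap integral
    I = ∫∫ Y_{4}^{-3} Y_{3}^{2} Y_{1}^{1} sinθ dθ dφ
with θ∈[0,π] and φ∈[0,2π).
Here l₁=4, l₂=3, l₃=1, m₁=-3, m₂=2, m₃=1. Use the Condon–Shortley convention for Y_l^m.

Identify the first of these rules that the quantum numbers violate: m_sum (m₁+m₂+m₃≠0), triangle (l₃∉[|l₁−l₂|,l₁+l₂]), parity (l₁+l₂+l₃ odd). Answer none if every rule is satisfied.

m₁+m₂+m₃ = -3 + 2 + 1 = 0  ✓
triangle: |4−3|=1 ≤ l₃=1 ≤ 4+3=7  ✓
parity: l₁+l₂+l₃ = 8 is even  ✓

none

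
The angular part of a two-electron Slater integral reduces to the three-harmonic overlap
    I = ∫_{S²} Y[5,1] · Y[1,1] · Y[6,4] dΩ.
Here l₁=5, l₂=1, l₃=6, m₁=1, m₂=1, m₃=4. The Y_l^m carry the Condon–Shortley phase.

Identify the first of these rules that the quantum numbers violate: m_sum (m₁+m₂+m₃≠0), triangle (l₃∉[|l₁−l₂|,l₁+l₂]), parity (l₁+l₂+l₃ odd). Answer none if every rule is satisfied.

Σmᵢ = 6  ✗
l₃∈[|l₁−l₂|,l₁+l₂]=[4,6], have l₃=6
Σlᵢ = 12 ⇒ even

m_sum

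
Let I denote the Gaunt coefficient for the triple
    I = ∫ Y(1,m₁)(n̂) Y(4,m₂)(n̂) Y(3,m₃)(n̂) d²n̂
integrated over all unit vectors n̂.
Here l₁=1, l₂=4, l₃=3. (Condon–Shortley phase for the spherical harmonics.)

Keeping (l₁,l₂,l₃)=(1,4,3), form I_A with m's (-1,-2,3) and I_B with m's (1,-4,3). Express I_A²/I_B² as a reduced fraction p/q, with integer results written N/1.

1/28

Same 1,4,3: normalisation and zero-m 3j drop out of the ratio.
A: Δ: 2! 0! 6! / 9! → 1/252; sum: t=2:+1/1440 = 1/1440; 3j²(1 4 3; -1 -2 3) = Δ·Π!·Σ² = 1/252  (sign +1)
B: Δ: 2! 0! 6! / 9! → 1/252; sum: t=0:+1/1440 = 1/1440; 3j²(1 4 3; 1 -4 3) = Δ·Π!·Σ² = 1/9  (sign +1)
I_A²/I_B² = (1/252)/(1/9) = 1/28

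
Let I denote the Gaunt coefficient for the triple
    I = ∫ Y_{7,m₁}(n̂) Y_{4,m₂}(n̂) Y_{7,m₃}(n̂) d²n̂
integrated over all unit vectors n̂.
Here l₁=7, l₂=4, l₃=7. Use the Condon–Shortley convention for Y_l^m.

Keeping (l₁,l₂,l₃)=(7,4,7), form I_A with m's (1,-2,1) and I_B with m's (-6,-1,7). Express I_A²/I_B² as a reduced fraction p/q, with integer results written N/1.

l's match ⇒ only the (l;m) 3-j factors differ between A and B.
A: triangle coeff Δ(7,4,7) = 1/58198140; Σ_t [0,2]: t=0:+1/1658880 t=1:−1/518400 t=2:+1/1658880 = -1/1382400; (3j)²=504/46189 [(7 4 7; 1 -2 1)], sign=-1
B: triangle coeff Δ(7,4,7) = 1/58198140; Σ_t [3,3]: t=3:−1/522547200 = -1/522547200; (3j)²=143/5814 [(7 4 7; -6 -1 7)], sign=-1
I_A²/I_B² = (504/46189)/(143/5814) = 9072/20449

9072/20449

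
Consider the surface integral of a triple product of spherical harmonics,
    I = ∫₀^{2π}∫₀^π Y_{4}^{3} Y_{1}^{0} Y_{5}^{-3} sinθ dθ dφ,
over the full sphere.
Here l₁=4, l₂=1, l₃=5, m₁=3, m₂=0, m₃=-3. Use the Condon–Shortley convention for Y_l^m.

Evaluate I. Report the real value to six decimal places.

-0.196426

Rules hold: Σm=0, L=10 even, 3≤5≤5.
N = 9·3·11 = 297
Δ = 0!·8!·2!/11! = 1/495
Racah Σ t=0..0: t=0:+1/576 = 1/576
⇒ 3j(4 1 5; 0 0 0)² = 5/99, sgn -1
Racah Σ t=0..0: t=0:+1/5040 = 1/5040
⇒ 3j(4 1 5; 3 0 -3)² = 16/495, sgn +1
4πI² = N·(3j₀)²·(3jₘ)² = 16/33
I = -1·√(0.484848/4π) = -0.19642560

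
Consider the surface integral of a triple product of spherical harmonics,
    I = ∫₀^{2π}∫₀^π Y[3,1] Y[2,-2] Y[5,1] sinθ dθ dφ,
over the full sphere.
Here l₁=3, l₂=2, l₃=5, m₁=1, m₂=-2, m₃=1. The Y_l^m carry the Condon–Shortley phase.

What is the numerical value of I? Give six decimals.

Rules hold: Σm=0, L=10 even, 1≤5≤5.
N = 7·5·11 = 385
Δ = 0!·6!·4!/11! = 1/2310
Racah Σ t=0..0: t=0:+1/144 = 1/144
⇒ 3j(3 2 5; 0 0 0)² = 10/231, sgn -1
Racah Σ t=0..0: t=0:+1/1152 = 1/1152
⇒ 3j(3 2 5; 1 -2 1)² = 1/154, sgn +1
4πI² = N·(3j₀)²·(3jₘ)² = 25/231
I = -1·√(0.108225/4π) = -0.09280237

-0.092802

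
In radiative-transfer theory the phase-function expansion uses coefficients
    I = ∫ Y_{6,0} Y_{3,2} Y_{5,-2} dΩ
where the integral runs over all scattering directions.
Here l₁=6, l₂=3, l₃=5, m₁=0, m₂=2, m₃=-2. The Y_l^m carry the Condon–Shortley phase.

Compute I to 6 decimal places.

-0.165130

Checks pass: Σm=0; 14 even; l₃=5∈[3,9].
(2·6+1)(2·3+1)(2·5+1) = 1001
Δ: 4! 8! 2! / 15! → 1/675675
sum: t=1:−1/8640 t=2:+1/2304 t=3:−1/8640 = 7/34560
3j²(6 3 5; 0 0 0) = Δ·Π!·Σ² = 7/429  (sign -1)
sum: t=3:−1/8640 t=4:+1/34560 = -1/11520
3j²(6 3 5; 0 2 -2) = Δ·Π!·Σ² = 3/143  (sign +1)
combine: 4πI² = 1001·7/429·3/143 = 49/143
take √, sign -1: I = -0.16512966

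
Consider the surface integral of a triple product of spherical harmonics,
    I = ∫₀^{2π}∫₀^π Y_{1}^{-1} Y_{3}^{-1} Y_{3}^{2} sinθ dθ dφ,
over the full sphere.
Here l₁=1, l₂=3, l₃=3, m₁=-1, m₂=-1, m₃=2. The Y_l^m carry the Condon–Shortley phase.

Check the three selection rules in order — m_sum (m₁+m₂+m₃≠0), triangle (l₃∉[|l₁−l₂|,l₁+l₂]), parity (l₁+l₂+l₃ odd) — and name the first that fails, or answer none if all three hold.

Σmᵢ = 0  ✓
l₃∈[|l₁−l₂|,l₁+l₂]=[2,4], have l₃=3  ✓
Σlᵢ = 7 ⇒ odd  ✗

parity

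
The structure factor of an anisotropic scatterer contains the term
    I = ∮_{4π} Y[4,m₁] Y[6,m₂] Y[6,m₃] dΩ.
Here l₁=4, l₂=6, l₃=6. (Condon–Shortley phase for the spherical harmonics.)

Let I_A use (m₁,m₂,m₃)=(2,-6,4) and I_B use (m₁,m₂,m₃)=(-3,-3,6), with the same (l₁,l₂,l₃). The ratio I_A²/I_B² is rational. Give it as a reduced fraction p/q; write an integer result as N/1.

15/7

l's match ⇒ only the (l;m) 3-j factors differ between A and B.
A: triangle coeff Δ(4,6,6) = 1/15315300; Σ_t [0,0]: t=0:+1/3870720 = 1/3870720; (3j)²=135/6188 [(4 6 6; 2 -6 4)], sign=+1
B: triangle coeff Δ(4,6,6) = 1/15315300; Σ_t [3,3]: t=3:−1/5806080 = -1/5806080; (3j)²=9/884 [(4 6 6; -3 -3 6)], sign=-1
I_A²/I_B² = (135/6188)/(9/884) = 15/7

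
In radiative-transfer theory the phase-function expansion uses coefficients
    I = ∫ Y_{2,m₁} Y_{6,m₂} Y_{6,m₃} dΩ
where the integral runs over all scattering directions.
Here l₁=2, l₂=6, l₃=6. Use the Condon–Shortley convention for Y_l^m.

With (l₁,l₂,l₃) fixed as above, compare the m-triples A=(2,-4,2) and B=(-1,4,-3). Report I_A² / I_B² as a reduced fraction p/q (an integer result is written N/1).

36/49

Shared (l₁,l₂,l₃)=(2,6,6): N and (l;000)² cancel in I_A²/I_B².
A: Δ = 2!·2!·10!/15! = 1/90090; Racah Σ t=0..0: t=0:+1/322560 = 1/322560; ⇒ 3j(2 6 6; 2 -4 2)² = 18/1001, sgn +1
B: Δ = 2!·2!·10!/15! = 1/90090; Racah Σ t=1..2: t=1:−1/725760 t=2:+1/161280 = 1/207360; ⇒ 3j(2 6 6; -1 4 -3)² = 7/286, sgn -1
I_A²/I_B² = (18/1001)/(7/286) = 36/49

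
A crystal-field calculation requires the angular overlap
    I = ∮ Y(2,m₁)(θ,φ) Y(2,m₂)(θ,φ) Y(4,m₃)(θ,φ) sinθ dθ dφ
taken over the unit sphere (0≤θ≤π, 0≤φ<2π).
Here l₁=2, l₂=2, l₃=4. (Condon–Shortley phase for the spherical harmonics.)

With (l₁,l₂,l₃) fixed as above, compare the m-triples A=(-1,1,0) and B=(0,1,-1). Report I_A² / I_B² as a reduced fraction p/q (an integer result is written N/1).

Shared (l₁,l₂,l₃)=(2,2,4): N and (l;000)² cancel in I_A²/I_B².
A: Δ = 0!·4!·4!/9! = 1/630; Racah Σ t=0..0: t=0:+1/36 = 1/36; ⇒ 3j(2 2 4; -1 1 0)² = 8/315, sgn +1
B: Δ = 0!·4!·4!/9! = 1/630; Racah Σ t=0..0: t=0:+1/24 = 1/24; ⇒ 3j(2 2 4; 0 1 -1)² = 1/21, sgn -1
I_A²/I_B² = (8/315)/(1/21) = 8/15

8/15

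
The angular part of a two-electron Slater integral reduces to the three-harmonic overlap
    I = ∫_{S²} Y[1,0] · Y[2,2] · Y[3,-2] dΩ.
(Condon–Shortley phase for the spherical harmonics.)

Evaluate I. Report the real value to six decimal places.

0.184674

Checks pass: Σm=0; 6 even; l₃=3∈[1,3].
(2·1+1)(2·2+1)(2·3+1) = 105
Δ: 0! 2! 4! / 7! → 1/105
sum: t=0:+1/4 = 1/4
3j²(1 2 3; 0 0 0) = Δ·Π!·Σ² = 3/35  (sign -1)
sum: t=0:+1/24 = 1/24
3j²(1 2 3; 0 2 -2) = Δ·Π!·Σ² = 1/21  (sign -1)
combine: 4πI² = 105·3/35·1/21 = 3/7
take √, sign +1: I = 0.18467439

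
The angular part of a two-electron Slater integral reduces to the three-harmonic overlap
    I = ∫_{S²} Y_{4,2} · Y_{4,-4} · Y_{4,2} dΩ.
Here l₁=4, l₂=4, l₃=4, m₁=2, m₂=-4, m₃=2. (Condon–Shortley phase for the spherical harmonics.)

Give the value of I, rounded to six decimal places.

Rules hold: Σm=0, L=12 even, 0≤4≤8.
N = 9·9·9 = 729
Δ = 4!·4!·4!/13! = 1/450450
Racah Σ t=0..4: t=0:+1/13824 t=1:−1/216 t=2:+1/64 t=3:−1/216 t=4:+1/13824 = 5/768
⇒ 3j(4 4 4; 0 0 0)² = 18/1001, sgn +1
Racah Σ t=0..0: t=0:+1/2304 = 1/2304
⇒ 3j(4 4 4; 2 -4 2)² = 5/143, sgn +1
4πI² = N·(3j₀)²·(3jₘ)² = 65610/143143
I = +1·√(0.458353/4π) = 0.19098314

0.190983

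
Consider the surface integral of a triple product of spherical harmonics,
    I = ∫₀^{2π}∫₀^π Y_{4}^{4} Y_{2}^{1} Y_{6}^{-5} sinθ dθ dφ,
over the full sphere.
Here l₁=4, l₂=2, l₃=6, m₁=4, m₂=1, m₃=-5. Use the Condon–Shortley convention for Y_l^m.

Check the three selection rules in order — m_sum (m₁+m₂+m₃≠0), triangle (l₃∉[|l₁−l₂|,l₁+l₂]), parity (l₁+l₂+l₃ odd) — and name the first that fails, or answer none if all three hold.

m₁+m₂+m₃ = 4 + 1 − 5 = 0  ✓
triangle: |4−2|=2 ≤ l₃=6 ≤ 4+2=6  ✓
parity: l₁+l₂+l₃ = 12 is even  ✓

none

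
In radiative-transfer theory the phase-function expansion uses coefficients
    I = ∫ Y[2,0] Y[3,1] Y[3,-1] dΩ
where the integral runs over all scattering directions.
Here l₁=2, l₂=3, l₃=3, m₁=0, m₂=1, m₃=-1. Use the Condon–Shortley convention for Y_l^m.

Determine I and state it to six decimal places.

Checks pass: Σm=0; 8 even; l₃=3∈[1,5].
(2·2+1)(2·3+1)(2·3+1) = 245
Δ: 2! 2! 4! / 9! → 1/3780
sum: t=0:+1/24 t=1:−1/4 t=2:+1/24 = -1/6
3j²(2 3 3; 0 0 0) = Δ·Π!·Σ² = 4/105  (sign +1)
sum: t=0:+1/96 t=1:−1/6 t=2:+1/16 = -3/32
3j²(2 3 3; 0 1 -1) = Δ·Π!·Σ² = 3/140  (sign -1)
combine: 4πI² = 245·4/105·3/140 = 1/5
take √, sign -1: I = -0.12615663

-0.126157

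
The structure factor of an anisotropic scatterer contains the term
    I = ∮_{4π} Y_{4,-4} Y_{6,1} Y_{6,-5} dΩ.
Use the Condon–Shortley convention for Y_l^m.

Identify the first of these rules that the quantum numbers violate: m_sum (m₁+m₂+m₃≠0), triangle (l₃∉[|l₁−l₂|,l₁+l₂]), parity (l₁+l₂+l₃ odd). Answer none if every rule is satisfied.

m_sum

Σmᵢ = -8  ✗
l₃∈[|l₁−l₂|,l₁+l₂]=[2,10], have l₃=6
Σlᵢ = 16 ⇒ even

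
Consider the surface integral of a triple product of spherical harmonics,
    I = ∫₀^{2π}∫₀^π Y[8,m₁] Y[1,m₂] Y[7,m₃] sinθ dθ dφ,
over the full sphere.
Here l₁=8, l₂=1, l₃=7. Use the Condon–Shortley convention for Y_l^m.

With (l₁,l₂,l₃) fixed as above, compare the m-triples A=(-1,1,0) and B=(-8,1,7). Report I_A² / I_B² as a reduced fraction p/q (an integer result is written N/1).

l's match ⇒ only the (l;m) 3-j factors differ between A and B.
A: triangle coeff Δ(8,1,7) = 1/2040; Σ_t [2,2]: t=2:+1/50803200 = 1/50803200; (3j)²=3/170 [(8 1 7; -1 1 0)], sign=-1
B: triangle coeff Δ(8,1,7) = 1/2040; Σ_t [2,2]: t=2:+1/174356582400 = 1/174356582400; (3j)²=1/17 [(8 1 7; -8 1 7)], sign=+1
I_A²/I_B² = (3/170)/(1/17) = 3/10

3/10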